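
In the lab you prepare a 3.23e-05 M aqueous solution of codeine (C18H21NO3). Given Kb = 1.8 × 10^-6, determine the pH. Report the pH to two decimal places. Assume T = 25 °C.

C18H21NO3 + H2O ⇌ C18H22NO3+ + OH-
From the ICE table, Kb = x²/(3.23e-05 − x) = 1.8 × 10^-6.
The 5% rule fails; solving x² + Kb·x − Kb·C₀ = 0 exactly:
x = [−1.8e-06 + √(1.8e-06² + 2.33e-10)]/2 = 6.78 × 10^-6 M
pOH = 5.17, so pH = 14.00 − pOH = 8.83

pH = 8.83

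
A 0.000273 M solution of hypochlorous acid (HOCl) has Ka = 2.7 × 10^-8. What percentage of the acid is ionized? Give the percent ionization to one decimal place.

1.0%

HOCl ⇌ OCl- + H+; let x = [H+] at equilibrium.
x ≈ √(Ka·C₀) = √(2.7 × 10^-8 × 0.000273) = 2.71 × 10^-6 M
Fraction ionized = 2.71 × 10^-6 / 0.000273 = 0.0099 → 1.0%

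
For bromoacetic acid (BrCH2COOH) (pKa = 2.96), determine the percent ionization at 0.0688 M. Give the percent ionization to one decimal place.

11.9%

BrCH2COOH ⇌ BrCH2COO- + H+; let x = [H+] at equilibrium.
Ka = 10^(−2.96) = 1.10 × 10^-3
Ka = x²/(C₀ − x); solving the quadratic gives x = 8.17 × 10^-3 M.
% ionization = x/C₀ × 100% = 8.17 × 10^-3/0.0688 × 100% = 11.9%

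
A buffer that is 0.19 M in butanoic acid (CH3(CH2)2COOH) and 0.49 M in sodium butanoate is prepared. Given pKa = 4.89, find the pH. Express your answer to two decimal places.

pH = pKa + log([A⁻]/[HA]) = 4.89 + log(0.49/0.19)
pH = 4.89 + (+0.411) = 5.30

pH = 5.30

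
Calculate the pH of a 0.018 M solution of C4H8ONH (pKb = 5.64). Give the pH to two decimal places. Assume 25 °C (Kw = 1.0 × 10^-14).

C4H8ONH + H2O ⇌ C4H8ONH2+ + OH-
Kb = 10^(−5.64) = 2.29 × 10^-6
From the ICE table, Kb = [OH-]²/(0.018 − [OH-]) = 2.29 × 10^-6.
Assume [OH-] ≪ 0.018: [OH-] ≈ √(2.29 × 10^-6 × 0.018) = 2.03 × 10^-4 M
Check: 1.1% ionized — well under 5%, approximation valid.
pOH = 3.69, so pH = 14.00 − pOH = 10.31

pH = 10.31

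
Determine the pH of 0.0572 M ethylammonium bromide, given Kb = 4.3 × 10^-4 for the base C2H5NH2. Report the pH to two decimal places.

C2H5NH3+ is the conjugate acid of the weak base C2H5NH2.
Ka = Kw/Kb = 1.0×10^-14 / 4.3 × 10^-4 = 2.33 × 10^-11
From the ICE table, Ka = [H+]²/(0.0572 − [H+]) = 2.33 × 10^-11.
Neglecting [H+] in the denominator: [H+] = √(2.33 × 10^-11 × 0.0572) = 1.15 × 10^-6 M
Check: 0.002% ionized — well under 5%, approximation valid.
pH = −log(1.15 × 10^-6) = 5.94

pH = 5.94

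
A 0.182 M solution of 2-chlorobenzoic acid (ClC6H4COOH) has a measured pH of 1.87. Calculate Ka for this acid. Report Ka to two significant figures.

Ka = 1.1 × 10^-3

[H+] = 10^(-1.87) = 1.35 × 10^-2 M
At equilibrium [HA] = 0.182 − 1.35 × 10^-2 = 1.68 × 10^-1 M
Ka = [H+][A-]/[HA] = (1.35 × 10^-2)² / 1.68 × 10^-1 = 1.1 × 10^-3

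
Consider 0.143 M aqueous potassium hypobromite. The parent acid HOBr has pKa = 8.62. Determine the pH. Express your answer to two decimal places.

OBr- is the conjugate base of the weak acid HOBr.
Ka = 10^(−8.62) = 2.40 × 10^-9
Kb = Kw/Ka = 1.0×10^-14 / 2.40 × 10^-9 = 4.17 × 10^-6
Kb = [OH-]²/(0.143 − [OH-]) = 4.17 × 10^-6
Since Kb ≪ C₀, [OH-] ≈ √(Kb·C₀) = 7.72 × 10^-4 M.
pOH = −log(7.72 × 10^-4) = 3.11; pH = 14.00 − 3.11 = 10.89

pH = 10.89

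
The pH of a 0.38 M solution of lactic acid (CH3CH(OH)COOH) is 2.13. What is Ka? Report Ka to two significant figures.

[H+] = 10^(-2.13) = 7.41 × 10^-3 M
At equilibrium [HA] = 0.38 − 7.41 × 10^-3 = 3.73 × 10^-1 M
Ka = [H+][A-]/[HA] = (7.41 × 10^-3)² / 3.73 × 10^-1 = 1.5 × 10^-4

Ka = 1.5 × 10^-4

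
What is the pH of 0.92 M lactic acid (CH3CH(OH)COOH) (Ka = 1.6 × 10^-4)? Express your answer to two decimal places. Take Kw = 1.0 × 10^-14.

CH3CH(OH)COOH ⇌ CH3CH(OH)COO- + H+
Ka = [H+]²/(0.92 − [H+]) = 1.6 × 10^-4
Assume [H+] ≪ 0.92: [H+] ≈ √(1.6 × 10^-4 × 0.92) = 1.21 × 10^-2 M
pH = −log(1.21 × 10^-2) = 1.92

pH = 1.92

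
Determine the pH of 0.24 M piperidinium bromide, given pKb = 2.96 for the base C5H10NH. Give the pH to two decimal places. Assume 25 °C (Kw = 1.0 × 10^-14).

pH = 5.83

C5H10NH2+ is the conjugate acid of the weak base C5H10NH.
Kb = 10^(−2.96) = 1.10 × 10^-3
Ka = Kw/Kb = 1.0×10^-14 / 1.10 × 10^-3 = 9.09 × 10^-12
From the ICE table, Ka = x²/(0.24 − x) = 9.09 × 10^-12.
Since Ka ≪ C₀, x ≈ √(Ka·C₀) = 1.48 × 10^-6 M.
pH = −log[H+] = −log(1.48 × 10^-6) = 5.83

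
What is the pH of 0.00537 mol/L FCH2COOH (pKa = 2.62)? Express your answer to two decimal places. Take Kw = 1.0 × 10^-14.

FCH2COOH ⇌ FCH2COO- + H+
Ka = 10^(−2.62) = 2.40 × 10^-3
Ka = x²/(0.00537 − x) = 2.40 × 10^-3
The 5% rule fails; solving x² + Ka·x − Ka·C₀ = 0 exactly:
x = [−0.0024 + √(0.0024² + 5.16e-05)]/2 = 2.59 × 10^-3 M
pH = −log[H+] = −log(2.59 × 10^-3) = 2.59

pH = 2.59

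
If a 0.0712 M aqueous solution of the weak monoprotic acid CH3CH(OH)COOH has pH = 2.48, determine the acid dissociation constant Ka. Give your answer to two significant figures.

Ka = 1.6 × 10^-4

[H+] = 10^(-2.48) = 3.31 × 10^-3 M
At equilibrium [HA] = 0.0712 − 3.31 × 10^-3 = 6.79 × 10^-2 M
Ka = [H+][A-]/[HA] = (3.31 × 10^-3)² / 6.79 × 10^-2 = 1.6 × 10^-4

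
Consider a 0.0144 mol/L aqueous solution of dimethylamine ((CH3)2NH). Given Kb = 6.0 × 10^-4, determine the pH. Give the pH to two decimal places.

pH = 11.42

(CH3)2NH + H2O ⇌ (CH3)2NH2+ + OH-
From the ICE table, Kb = [OH-]²/(0.0144 − [OH-]) = 6.0 × 10^-4.
The 5% rule fails; solving [OH-]² + Kb·[OH-] − Kb·C₀ = 0 exactly:
[OH-] = (−Kb + √(Kb² + 4·Kb·C₀))/2 = 2.65 × 10^-3 M
pOH = −log(2.65 × 10^-3) = 2.58; pH = 14.00 − 2.58 = 11.42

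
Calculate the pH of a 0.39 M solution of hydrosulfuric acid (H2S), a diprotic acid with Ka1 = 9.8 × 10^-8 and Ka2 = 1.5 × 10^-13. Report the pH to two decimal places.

pH = 3.71

Since Ka1 ≫ Ka2, the first ionization dominates [H+].
Ka1 = x²/(0.39 − x) = 9.8 × 10^-8
x ≈ √(9.8 × 10^-8 × 0.39) = 1.95 × 10^-4 M
pH = −log(1.95 × 10^-4) = 3.71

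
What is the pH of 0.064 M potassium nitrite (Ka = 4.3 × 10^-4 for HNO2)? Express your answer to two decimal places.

NO2- is the conjugate base of the weak acid HNO2.
Kb = Kw/Ka = 1.0×10^-14 / 4.3 × 10^-4 = 2.33 × 10^-11
From the ICE table, Kb = x²/(0.064 − x) = 2.33 × 10^-11.
Assume x ≪ 0.064: x ≈ √(2.33 × 10^-11 × 0.064) = 1.22 × 10^-6 M
pOH = 5.91, so pH = 14.00 − pOH = 8.09

pH = 8.09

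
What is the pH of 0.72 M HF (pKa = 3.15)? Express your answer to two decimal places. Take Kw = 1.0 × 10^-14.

HF ⇌ F- + H+
Ka = 10^(−3.15) = 7.08 × 10^-4
From the ICE table, Ka = x²/(0.72 − x) = 7.08 × 10^-4.
Neglecting x in the denominator: x = √(7.08 × 10^-4 × 0.72) = 2.26 × 10^-2 M
(x/C₀ = 3.1% < 5%, so the approximation holds.)
pH = −log(2.26 × 10^-2) = 1.65

pH = 1.65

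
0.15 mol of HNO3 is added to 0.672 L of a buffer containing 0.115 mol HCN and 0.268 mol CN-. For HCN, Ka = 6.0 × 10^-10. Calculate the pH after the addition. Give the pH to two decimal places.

Added H+ converts CN- to HCN: HCN → 0.265 mol, CN- → 0.118 mol.
pKa = −log(6.0 × 10^-10) = 9.222
Henderson–Hasselbalch with mole ratio 0.118/0.265: pH = 9.222 + (-0.351)

pH = 8.87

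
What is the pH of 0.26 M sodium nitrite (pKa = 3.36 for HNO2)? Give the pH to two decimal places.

pH = 8.39

NO2- is the conjugate base of the weak acid HNO2.
Ka = 10^(−3.36) = 4.37 × 10^-4
Kb = Kw/Ka = 1.0×10^-14 / 4.37 × 10^-4 = 2.29 × 10^-11
From the ICE table, Kb = x²/(0.26 − x) = 2.29 × 10^-11.
Assume x ≪ 0.26: x ≈ √(2.29 × 10^-11 × 0.26) = 2.44 × 10^-6 M
Check: 0.00094% ionized — well under 5%, approximation valid.
pOH = 5.61, so pH = 14.00 − pOH = 8.39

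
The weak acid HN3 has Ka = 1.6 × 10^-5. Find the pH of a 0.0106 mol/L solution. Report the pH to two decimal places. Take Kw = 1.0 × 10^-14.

pH = 3.39

HN3 ⇌ N3- + H+
Ka = x²/(0.0106 − x) = 1.6 × 10^-5
Assume x ≪ 0.0106: x ≈ √(1.6 × 10^-5 × 0.0106) = 4.12 × 10^-4 M
pH = −log(4.12 × 10^-4) = 3.39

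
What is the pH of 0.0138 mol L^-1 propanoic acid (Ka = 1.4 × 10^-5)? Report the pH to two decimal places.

pH = 3.36

CH3CH2COOH ⇌ CH3CH2COO- + H+
From the ICE table, Ka = [H+]²/(0.0138 − [H+]) = 1.4 × 10^-5.
Neglecting [H+] in the denominator: [H+] = √(1.4 × 10^-5 × 0.0138) = 4.40 × 10^-4 M
pH = −log[H+] = −log(4.40 × 10^-4) = 3.36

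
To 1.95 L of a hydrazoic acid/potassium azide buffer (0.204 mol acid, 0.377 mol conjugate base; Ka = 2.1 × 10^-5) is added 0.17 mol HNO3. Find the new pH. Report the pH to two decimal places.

pH = 4.42

After neutralization: n(HN3) = 0.374 mol, n(N3-) = 0.207 mol.
pKa = −log(2.1 × 10^-5) = 4.678
pH = pKa + log([A⁻]/[HA]) = 4.678 + log(0.207/0.374) = 4.678 -0.257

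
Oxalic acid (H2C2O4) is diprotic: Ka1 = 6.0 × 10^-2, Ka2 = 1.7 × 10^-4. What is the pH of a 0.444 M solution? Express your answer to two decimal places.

pH = 0.87

Ka1 ≫ Ka2, so treat the first dissociation as the only significant source of H+.
Ka1 = x²/(0.444 − x) = 6.0 × 10^-2
Solving the quadratic: x = (−Ka1 + √(Ka1² + 4·Ka1·C₀))/2 = 1.36 × 10^-1 M
pH = −log(1.36 × 10^-1) = 0.87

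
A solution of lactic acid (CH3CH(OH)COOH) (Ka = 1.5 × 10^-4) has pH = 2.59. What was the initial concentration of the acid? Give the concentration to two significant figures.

C₀ = 4.7 × 10^-2 M

[H+] = 10^(-2.59) = 2.57 × 10^-3 M = x
Ka = x²/(C₀ − x) ⇒ C₀ = x + x²/Ka
C₀ = 2.57 × 10^-3 + (2.57 × 10^-3)²/(1.5 × 10^-4) = 4.66 × 10^-2 M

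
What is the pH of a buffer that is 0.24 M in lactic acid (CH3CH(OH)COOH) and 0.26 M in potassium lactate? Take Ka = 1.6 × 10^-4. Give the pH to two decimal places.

pKa = −log(1.6 × 10^-4) = 3.796
Henderson–Hasselbalch: pH = pKa + log([CH3CH(OH)COO-]/[CH3CH(OH)COOH]) = 3.796 + log(0.26/0.24)
pH = 3.796 + (+0.035) = 3.83

pH = 3.83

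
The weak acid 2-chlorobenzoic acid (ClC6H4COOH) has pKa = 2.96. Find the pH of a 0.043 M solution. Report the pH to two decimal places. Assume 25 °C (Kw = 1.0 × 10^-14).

ClC6H4COOH ⇌ ClC6H4COO- + H+
Ka = 10^(−2.96) = 1.10 × 10^-3
Ka = [H+]²/(0.043 − [H+]) = 1.10 × 10^-3
The 5% rule fails; solving [H+]² + Ka·[H+] − Ka·C₀ = 0 exactly:
[H+] = [−0.0011 + √(0.0011² + 0.000189)]/2 = 6.35 × 10^-3 M
pH = −log(6.35 × 10^-3) = 2.20

pH = 2.20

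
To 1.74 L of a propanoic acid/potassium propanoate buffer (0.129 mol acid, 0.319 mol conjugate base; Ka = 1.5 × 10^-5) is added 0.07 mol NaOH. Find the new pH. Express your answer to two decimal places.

pH = 5.64

After neutralization: n(CH3CH2COOH) = 0.059 mol, n(CH3CH2COO-) = 0.389 mol.
pKa = −log(1.5 × 10^-5) = 4.824
Henderson–Hasselbalch with mole ratio 0.389/0.059: pH = 4.824 + (+0.819)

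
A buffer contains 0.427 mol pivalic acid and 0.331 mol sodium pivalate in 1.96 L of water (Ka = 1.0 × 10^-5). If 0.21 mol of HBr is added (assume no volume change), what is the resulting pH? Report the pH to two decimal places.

After neutralization: n((CH3)3CCOOH) = 0.637 mol, n((CH3)3CCOO-) = 0.121 mol.
pKa = −log(1.0 × 10^-5) = 5.000
pH = pKa + log(n_(CH3)3CCOO-/n_(CH3)3CCOOH) = 5.000 + log(0.121/0.637) = 5.000 + (-0.721)

pH = 4.28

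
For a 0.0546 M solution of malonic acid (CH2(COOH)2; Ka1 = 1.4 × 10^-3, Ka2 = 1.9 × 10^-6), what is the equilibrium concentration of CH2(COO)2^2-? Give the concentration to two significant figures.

1.9 × 10^-6 M

First ionization gives [H+] ≈ [CH2(COOH)COO-] = 8.07 × 10^-3 M.
Second step: Ka2 = [H+][CH2(COO)2^2-]/[CH2(COOH)COO-] ≈ [CH2(COO)2^2-] (since [H+] ≈ [CH2(COOH)COO-]).
So [CH2(COO)2^2-] ≈ Ka2.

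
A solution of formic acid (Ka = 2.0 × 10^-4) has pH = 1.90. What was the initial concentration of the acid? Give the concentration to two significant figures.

[H+] = 10^(-1.90) = 1.26 × 10^-2 M = x
Ka = x²/(C₀ − x) ⇒ C₀ = x + x²/Ka
C₀ = 1.26 × 10^-2 + (1.26 × 10^-2)²/(2.0 × 10^-4) = 8.06 × 10^-1 M

C₀ = 8.1 × 10^-1 M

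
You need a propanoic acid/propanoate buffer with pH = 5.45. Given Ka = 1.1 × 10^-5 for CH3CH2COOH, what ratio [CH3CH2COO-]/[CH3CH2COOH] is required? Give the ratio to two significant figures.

pKa = -log(1.1 × 10^-5) = 4.959
pH = pKa + log(r) ⇒ log(r) = 5.45 − 4.959 = +0.491
r = [CH3CH2COO-]/[CH3CH2COOH] = 10^(+0.491) = 3.1

ratio = 3.1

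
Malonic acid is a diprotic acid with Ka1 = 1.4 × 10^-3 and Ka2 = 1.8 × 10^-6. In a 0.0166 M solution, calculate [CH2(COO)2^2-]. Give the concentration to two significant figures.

1.8 × 10^-6 M

First ionization gives [H+] ≈ [CH2(COOH)COO-] = 4.17 × 10^-3 M.
Second step: Ka2 = [H+][CH2(COO)2^2-]/[CH2(COOH)COO-] ≈ [CH2(COO)2^2-] (since [H+] ≈ [CH2(COOH)COO-]).
So [CH2(COO)2^2-] ≈ Ka2.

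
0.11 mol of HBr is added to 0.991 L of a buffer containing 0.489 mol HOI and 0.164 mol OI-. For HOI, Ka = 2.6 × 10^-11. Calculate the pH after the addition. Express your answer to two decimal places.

After neutralization: n(HOI) = 0.599 mol, n(OI-) = 0.054 mol.
pKa = −log(2.6 × 10^-11) = 10.585
pH = pKa + log([A⁻]/[HA]) = 10.585 + log(0.054/0.599) = 10.585 -1.045

pH = 9.54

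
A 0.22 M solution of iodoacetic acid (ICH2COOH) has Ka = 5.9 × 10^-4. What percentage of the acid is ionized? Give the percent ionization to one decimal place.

5.0%

ICH2COOH ⇌ ICH2COO- + H+; let x = [H+] at equilibrium.
Ka = x²/(C₀ − x); solving the quadratic gives x = 1.11 × 10^-2 M.
% ionization = x/C₀ × 100% = 1.11 × 10^-2/0.22 × 100% = 5.0%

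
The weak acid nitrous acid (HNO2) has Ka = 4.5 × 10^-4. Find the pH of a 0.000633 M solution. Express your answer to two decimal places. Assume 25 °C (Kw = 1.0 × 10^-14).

pH = 3.45

HNO2 ⇌ NO2- + H+
Let x = [H+] at equilibrium. Ka = x²/(0.000633 − x).
The 5% rule fails; solving x² + Ka·x − Ka·C₀ = 0 exactly:
x = (−Ka + √(Ka² + 4·Ka·C₀))/2 = 3.54 × 10^-4 M
pH = −log(3.54 × 10^-4) = 3.45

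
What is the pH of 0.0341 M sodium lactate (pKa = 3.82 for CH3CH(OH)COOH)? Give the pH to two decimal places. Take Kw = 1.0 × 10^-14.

pH = 8.18

CH3CH(OH)COO- is the conjugate base of the weak acid CH3CH(OH)COOH.
Ka = 10^(−3.82) = 1.51 × 10^-4
Kb = Kw/Ka = 1.0×10^-14 / 1.51 × 10^-4 = 6.62 × 10^-11
From the ICE table, Kb = [OH-]²/(0.0341 − [OH-]) = 6.62 × 10^-11.
Neglecting [OH-] in the denominator: [OH-] = √(6.62 × 10^-11 × 0.0341) = 1.50 × 10^-6 M
Check: 0.0044% ionized — well under 5%, approximation valid.
pOH = −log(1.50 × 10^-6) = 5.82; pH = 14.00 − 5.82 = 8.18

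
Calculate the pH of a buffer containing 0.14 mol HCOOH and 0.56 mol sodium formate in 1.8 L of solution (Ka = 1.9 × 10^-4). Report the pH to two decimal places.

pH = 4.32

pKa = −log(1.9 × 10^-4) = 3.721
Henderson–Hasselbalch: pH = pKa + log([HCOO-]/[HCOOH]) = 3.721 + log(0.56/0.14)
pH = 3.721 + (+0.602) = 4.32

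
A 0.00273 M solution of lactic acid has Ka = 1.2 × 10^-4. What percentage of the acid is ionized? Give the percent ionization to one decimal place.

18.9%

CH3CH(OH)COOH ⇌ CH3CH(OH)COO- + H+; let x = [H+] at equilibrium.
Ka = x²/(C₀ − x); solving the quadratic gives x = 5.15 × 10^-4 M.
% ionization = x/C₀ × 100% = 5.15 × 10^-4/0.00273 × 100% = 18.9%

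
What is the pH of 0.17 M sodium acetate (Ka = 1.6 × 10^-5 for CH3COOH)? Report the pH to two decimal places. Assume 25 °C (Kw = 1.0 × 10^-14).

pH = 9.01

CH3COO- is the conjugate base of the weak acid CH3COOH.
Kb = Kw/Ka = 1.0×10^-14 / 1.6 × 10^-5 = 6.25 × 10^-10
From the ICE table, Kb = x²/(0.17 − x) = 6.25 × 10^-10.
Since Kb ≪ C₀, x ≈ √(Kb·C₀) = 1.03 × 10^-5 M.
pOH = −log(1.03 × 10^-5) = 4.99; pH = 14.00 − 4.99 = 9.01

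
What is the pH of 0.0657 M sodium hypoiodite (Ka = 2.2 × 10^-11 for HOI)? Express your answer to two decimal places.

OI- is the conjugate base of the weak acid HOI.
Kb = Kw/Ka = 1.0×10^-14 / 2.2 × 10^-11 = 4.55 × 10^-4
Let x = [OH-] at equilibrium. Kb = x²/(0.0657 − x).
The 5% rule fails; solving x² + Kb·x − Kb·C₀ = 0 exactly:
x = (−Kb + √(Kb² + 4·Kb·C₀))/2 = 5.24 × 10^-3 M
pOH = 2.28, so pH = 14.00 − pOH = 11.72

pH = 11.72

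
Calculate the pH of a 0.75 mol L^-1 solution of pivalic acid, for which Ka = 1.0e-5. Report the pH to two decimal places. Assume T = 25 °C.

(CH3)3CCOOH ⇌ (CH3)3CCOO- + H+
Ka = [H+]²/(0.75 − [H+]) = 1.0 × 10^-5
Neglecting [H+] in the denominator: [H+] = √(1.0 × 10^-5 × 0.75) = 2.74 × 10^-3 M
Check: 0.37% ionized — well under 5%, approximation valid.
pH = −log(2.74 × 10^-3) = 2.56

pH = 2.56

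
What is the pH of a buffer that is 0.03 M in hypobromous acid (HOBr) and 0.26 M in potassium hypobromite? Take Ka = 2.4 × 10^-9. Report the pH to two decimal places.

pH = 9.56

pKa = −log(2.4 × 10^-9) = 8.620
Henderson–Hasselbalch: pH = pKa + log([OBr-]/[HOBr]) = 8.620 + log(0.26/0.03)
pH = 8.620 + (+0.938) = 9.56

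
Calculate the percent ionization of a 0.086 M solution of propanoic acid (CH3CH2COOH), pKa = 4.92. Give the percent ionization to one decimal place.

CH3CH2COOH ⇌ CH3CH2COO- + H+; let x = [H+] at equilibrium.
Ka = 10^(−4.92) = 1.20 × 10^-5
x ≈ √(Ka·C₀) = √(1.20 × 10^-5 × 0.086) = 1.02 × 10^-3 M
% ionization = x/C₀ × 100% = 1.02 × 10^-3/0.086 × 100% = 1.2%

1.2%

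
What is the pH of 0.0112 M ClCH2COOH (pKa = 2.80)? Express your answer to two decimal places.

pH = 2.46

ClCH2COOH ⇌ ClCH2COO- + H+
Ka = 10^(−2.80) = 1.58 × 10^-3
Ka = x²/(0.0112 − x) = 1.58 × 10^-3
The 5% rule fails; solving x² + Ka·x − Ka·C₀ = 0 exactly:
x = [−0.00158 + √(0.00158² + 7.08e-05)]/2 = 3.49 × 10^-3 M
pH = −log[H+] = −log(3.49 × 10^-3) = 2.46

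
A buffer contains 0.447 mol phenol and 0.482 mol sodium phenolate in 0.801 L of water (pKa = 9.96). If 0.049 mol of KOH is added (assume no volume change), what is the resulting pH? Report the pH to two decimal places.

pH = 10.09

OH- converts C6H5OH to C6H5O-: C6H5OH → 0.398 mol, C6H5O- → 0.531 mol.
Henderson–Hasselbalch with mole ratio 0.531/0.398: pH = 9.96 + (+0.125)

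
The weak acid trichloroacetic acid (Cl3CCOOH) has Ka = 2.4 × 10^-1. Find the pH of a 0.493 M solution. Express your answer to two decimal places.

Cl3CCOOH ⇌ Cl3CCOO- + H+
From the ICE table, Ka = [H+]²/(0.493 − [H+]) = 2.4 × 10^-1.
The 5% rule fails; solving [H+]² + Ka·[H+] − Ka·C₀ = 0 exactly:
[H+] = (−Ka + √(Ka² + 4·Ka·C₀))/2 = 2.44 × 10^-1 M
pH = −log(2.44 × 10^-1) = 0.61

pH = 0.61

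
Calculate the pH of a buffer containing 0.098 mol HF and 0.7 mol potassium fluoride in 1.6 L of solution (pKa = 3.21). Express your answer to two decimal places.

Using pH = pKa + log([base]/[acid]) with [base]/[acid] = 0.7/0.098:
pH = 3.21 + (+0.854) = 4.06

pH = 4.06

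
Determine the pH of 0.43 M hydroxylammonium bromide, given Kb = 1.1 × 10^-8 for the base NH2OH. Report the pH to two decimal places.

pH = 3.20

NH3OH+ is the conjugate acid of the weak base NH2OH.
Ka = Kw/Kb = 1.0×10^-14 / 1.1 × 10^-8 = 9.09 × 10^-7
Ka = [H+]²/(0.43 − [H+]) = 9.09 × 10^-7
Since Ka ≪ C₀, [H+] ≈ √(Ka·C₀) = 6.25 × 10^-4 M.
([H+]/C₀ = 0.15% < 5%, so the approximation holds.)
pH = −log[H+] = −log(6.25 × 10^-4) = 3.20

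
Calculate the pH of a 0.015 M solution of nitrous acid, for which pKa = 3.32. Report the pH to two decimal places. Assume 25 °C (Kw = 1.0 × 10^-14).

HNO2 ⇌ NO2- + H+
Ka = 10^(−3.32) = 4.79 × 10^-4
From the ICE table, Ka = [H+]²/(0.015 − [H+]) = 4.79 × 10^-4.
Here C₀/Ka ≈ 31.3, so the small-[H+] approximation fails. Use the quadratic:
[H+] = (−Ka + √(Ka² + 4·Ka·C₀))/2 = 2.45 × 10^-3 M
pH = −log(2.45 × 10^-3) = 2.61

pH = 2.61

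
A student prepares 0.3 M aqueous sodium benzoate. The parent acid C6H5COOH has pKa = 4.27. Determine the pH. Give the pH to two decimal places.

C6H5COO- is the conjugate base of the weak acid C6H5COOH.
Ka = 10^(−4.27) = 5.37 × 10^-5
Kb = Kw/Ka = 1.0×10^-14 / 5.37 × 10^-5 = 1.86 × 10^-10
From the ICE table, Kb = [OH-]²/(0.3 − [OH-]) = 1.86 × 10^-10.
Neglecting [OH-] in the denominator: [OH-] = √(1.86 × 10^-10 × 0.3) = 7.47 × 10^-6 M
pOH = −log(7.47 × 10^-6) = 5.13; pH = 14.00 − 5.13 = 8.87

pH = 8.87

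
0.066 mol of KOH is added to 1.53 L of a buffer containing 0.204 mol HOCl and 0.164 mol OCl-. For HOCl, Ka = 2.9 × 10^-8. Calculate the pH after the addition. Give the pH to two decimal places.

pH = 7.76

After neutralization: n(HOCl) = 0.138 mol, n(OCl-) = 0.23 mol.
pKa = −log(2.9 × 10^-8) = 7.538
pH = pKa + log(n_OCl-/n_HOCl) = 7.538 + log(0.23/0.138) = 7.538 + (+0.222)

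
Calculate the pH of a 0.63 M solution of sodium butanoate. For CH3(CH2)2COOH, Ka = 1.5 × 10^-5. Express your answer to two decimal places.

pH = 9.31

CH3(CH2)2COO- is the conjugate base of the weak acid CH3(CH2)2COOH.
Kb = Kw/Ka = 1.0×10^-14 / 1.5 × 10^-5 = 6.67 × 10^-10
From the ICE table, Kb = [OH-]²/(0.63 − [OH-]) = 6.67 × 10^-10.
Since Kb ≪ C₀, [OH-] ≈ √(Kb·C₀) = 2.05 × 10^-5 M.
Check: 0.0033% ionized — well under 5%, approximation valid.
pOH = −log(2.05 × 10^-5) = 4.69; pH = 14.00 − 4.69 = 9.31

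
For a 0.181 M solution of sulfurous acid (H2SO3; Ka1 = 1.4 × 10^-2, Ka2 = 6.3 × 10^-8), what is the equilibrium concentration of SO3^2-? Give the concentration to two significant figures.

6.3 × 10^-8 M

First ionization gives [H+] ≈ [HSO3-] = 4.38 × 10^-2 M.
Second step: Ka2 = [H+][SO3^2-]/[HSO3-] ≈ [SO3^2-] (since [H+] ≈ [HSO3-]).
So [SO3^2-] ≈ Ka2.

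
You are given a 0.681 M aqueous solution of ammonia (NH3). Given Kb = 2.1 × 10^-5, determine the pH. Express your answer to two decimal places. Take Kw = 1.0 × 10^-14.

pH = 11.58

NH3 + H2O ⇌ NH4+ + OH-
Kb = [OH-]²/(0.681 − [OH-]) = 2.1 × 10^-5
Neglecting [OH-] in the denominator: [OH-] = √(2.1 × 10^-5 × 0.681) = 3.78 × 10^-3 M
Check: 0.56% ionized — well under 5%, approximation valid.
pOH = −log(3.78 × 10^-3) = 2.42; pH = 14.00 − 2.42 = 11.58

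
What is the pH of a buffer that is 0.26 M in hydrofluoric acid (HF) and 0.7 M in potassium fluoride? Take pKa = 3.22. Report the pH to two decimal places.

Using pH = pKa + log([base]/[acid]) with [base]/[acid] = 0.7/0.26:
pH = 3.22 + (+0.430) = 3.65

pH = 3.65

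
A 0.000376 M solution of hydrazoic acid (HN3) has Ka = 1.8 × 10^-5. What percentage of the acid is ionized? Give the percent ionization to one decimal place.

HN3 ⇌ N3- + H+; let x = [H+] at equilibrium.
Ka = x²/(C₀ − x); solving the quadratic gives x = 7.38 × 10^-5 M.
% ionization = x/C₀ × 100% = 7.38 × 10^-5/0.000376 × 100% = 19.6%

19.6%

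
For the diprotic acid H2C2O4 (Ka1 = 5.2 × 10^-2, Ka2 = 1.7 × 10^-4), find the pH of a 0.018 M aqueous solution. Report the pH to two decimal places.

pH = 1.85

Since Ka1 ≫ Ka2, the first ionization dominates [H+].
Ka1 = x²/(0.018 − x) = 5.2 × 10^-2
Solving the quadratic: x = (−Ka1 + √(Ka1² + 4·Ka1·C₀))/2 = 1.41 × 10^-2 M
pH = −log(1.41 × 10^-2) = 1.85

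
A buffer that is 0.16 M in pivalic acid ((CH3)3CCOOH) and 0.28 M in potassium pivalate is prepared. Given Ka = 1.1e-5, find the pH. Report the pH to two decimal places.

pH = 5.20

pKa = −log(1.1 × 10^-5) = 4.959
pH = pKa + log([A⁻]/[HA]) = 4.959 + log(0.28/0.16)
pH = 4.959 + (+0.243) = 5.20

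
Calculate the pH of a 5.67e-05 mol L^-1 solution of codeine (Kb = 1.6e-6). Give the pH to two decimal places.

pH = 8.94

C18H21NO3 + H2O ⇌ C18H22NO3+ + OH-
Kb = [OH-]²/(5.67e-05 − [OH-]) = 1.6 × 10^-6
Here C₀/Kb ≈ 35.4, so the small-[OH-] approximation fails. Use the quadratic:
[OH-] = [−1.6e-06 + √(1.6e-06² + 3.63e-10)]/2 = 8.76 × 10^-6 M
pOH = −log(8.76 × 10^-6) = 5.06; pH = 14.00 − 5.06 = 8.94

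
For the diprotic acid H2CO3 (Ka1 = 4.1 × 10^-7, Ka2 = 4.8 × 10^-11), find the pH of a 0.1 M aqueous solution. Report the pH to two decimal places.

pH = 3.69

Since Ka1 ≫ Ka2, the first ionization dominates [H+].
Ka1 = x²/(0.1 − x) = 4.1 × 10^-7
x ≈ √(4.1 × 10^-7 × 0.1) = 2.02 × 10^-4 M
pH = −log(2.02 × 10^-4) = 3.69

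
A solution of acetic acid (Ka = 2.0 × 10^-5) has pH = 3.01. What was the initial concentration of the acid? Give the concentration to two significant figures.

[H+] = 10^(-3.01) = 9.77 × 10^-4 M = x
Ka = x²/(C₀ − x) ⇒ C₀ = x + x²/Ka
C₀ = 9.77 × 10^-4 + (9.77 × 10^-4)²/(2.0 × 10^-5) = 4.87 × 10^-2 M

C₀ = 4.9 × 10^-2 M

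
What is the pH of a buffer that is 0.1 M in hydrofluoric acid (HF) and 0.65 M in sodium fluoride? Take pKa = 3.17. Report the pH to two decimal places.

pH = 3.98

Using pH = pKa + log([base]/[acid]) with [base]/[acid] = 0.65/0.1:
pH = 3.17 + (+0.813) = 3.98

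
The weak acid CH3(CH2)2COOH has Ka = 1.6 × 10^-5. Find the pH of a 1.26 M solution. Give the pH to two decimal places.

pH = 2.35

CH3(CH2)2COOH ⇌ CH3(CH2)2COO- + H+
Let x = [H+] at equilibrium. Ka = x²/(1.26 − x).
Assume x ≪ 1.26: x ≈ √(1.6 × 10^-5 × 1.26) = 4.49 × 10^-3 M
pH = −log[H+] = −log(4.49 × 10^-3) = 2.35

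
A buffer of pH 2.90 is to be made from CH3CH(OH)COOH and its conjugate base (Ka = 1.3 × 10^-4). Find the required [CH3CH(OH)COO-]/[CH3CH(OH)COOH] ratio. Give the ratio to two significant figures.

pKa = -log(1.3 × 10^-4) = 3.886
pH = pKa + log(r) ⇒ log(r) = 2.90 − 3.886 = -0.986
r = [CH3CH(OH)COO-]/[CH3CH(OH)COOH] = 10^(-0.986) = 0.103

ratio = 0.10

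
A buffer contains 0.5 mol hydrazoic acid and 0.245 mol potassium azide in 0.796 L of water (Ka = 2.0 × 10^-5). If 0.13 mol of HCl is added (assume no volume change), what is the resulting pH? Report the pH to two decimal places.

pH = 3.96

After neutralization: n(HN3) = 0.63 mol, n(N3-) = 0.115 mol.
pKa = −log(2.0 × 10^-5) = 4.699
pH = pKa + log([A⁻]/[HA]) = 4.699 + log(0.115/0.63) = 4.699 -0.739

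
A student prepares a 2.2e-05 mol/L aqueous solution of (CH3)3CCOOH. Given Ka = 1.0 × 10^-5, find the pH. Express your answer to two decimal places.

pH = 4.97

(CH3)3CCOOH ⇌ (CH3)3CCOO- + H+
Ka = [H+]²/(2.2e-05 − [H+]) = 1.0 × 10^-5
Here C₀/Ka ≈ 2.2, so the small-[H+] approximation fails. Use the quadratic:
[H+] = (−Ka + √(Ka² + 4·Ka·C₀))/2 = 1.07 × 10^-5 M
pH = −log[H+] = −log(1.07 × 10^-5) = 4.97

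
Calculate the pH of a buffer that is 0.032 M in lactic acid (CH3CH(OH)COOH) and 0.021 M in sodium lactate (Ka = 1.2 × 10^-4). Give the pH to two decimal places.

pH = 3.74

pKa = −log(1.2 × 10^-4) = 3.921
Using pH = pKa + log([base]/[acid]) with [base]/[acid] = 0.021/0.032:
pH = 3.921 + (-0.183) = 3.74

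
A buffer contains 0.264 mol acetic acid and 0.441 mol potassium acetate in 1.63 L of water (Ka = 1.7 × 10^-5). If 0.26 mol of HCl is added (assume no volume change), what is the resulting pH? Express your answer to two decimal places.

After neutralization: n(CH3COOH) = 0.524 mol, n(CH3COO-) = 0.181 mol.
pKa = −log(1.7 × 10^-5) = 4.770
pH = pKa + log(n_CH3COO-/n_CH3COOH) = 4.770 + log(0.181/0.524) = 4.770 + (-0.462)

pH = 4.31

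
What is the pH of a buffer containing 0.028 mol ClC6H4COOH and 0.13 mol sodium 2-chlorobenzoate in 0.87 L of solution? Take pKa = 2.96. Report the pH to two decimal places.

Henderson–Hasselbalch: pH = pKa + log([ClC6H4COO-]/[ClC6H4COOH]) = 2.96 + log(0.13/0.028)
pH = 2.96 + (+0.667) = 3.63

pH = 3.63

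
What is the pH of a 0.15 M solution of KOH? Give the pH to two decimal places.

KOH is a strong base; [OH-] = 0.15 M.
pOH = -log(0.15) = 0.82
pH = 14.00 - 0.82 = 13.18

pH = 13.18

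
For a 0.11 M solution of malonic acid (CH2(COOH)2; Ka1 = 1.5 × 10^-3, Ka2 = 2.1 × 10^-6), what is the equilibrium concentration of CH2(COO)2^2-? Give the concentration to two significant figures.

First ionization gives [H+] ≈ [CH2(COOH)COO-] = 1.21 × 10^-2 M.
Second step: Ka2 = [H+][CH2(COO)2^2-]/[CH2(COOH)COO-] ≈ [CH2(COO)2^2-] (since [H+] ≈ [CH2(COOH)COO-]).
So [CH2(COO)2^2-] ≈ Ka2.

2.1 × 10^-6 M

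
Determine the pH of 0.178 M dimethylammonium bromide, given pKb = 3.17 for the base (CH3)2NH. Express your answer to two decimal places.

pH = 5.79

(CH3)2NH2+ is the conjugate acid of the weak base (CH3)2NH.
Kb = 10^(−3.17) = 6.76 × 10^-4
Ka = Kw/Kb = 1.0×10^-14 / 6.76 × 10^-4 = 1.48 × 10^-11
Ka = [H+]²/(0.178 − [H+]) = 1.48 × 10^-11
Since Ka ≪ C₀, [H+] ≈ √(Ka·C₀) = 1.62 × 10^-6 M.
pH = −log(1.62 × 10^-6) = 5.79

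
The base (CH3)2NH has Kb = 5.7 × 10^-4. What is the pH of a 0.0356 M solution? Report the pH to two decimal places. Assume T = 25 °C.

pH = 11.63

(CH3)2NH + H2O ⇌ (CH3)2NH2+ + OH-
Kb = [OH-]²/(0.0356 − [OH-]) = 5.7 × 10^-4
[OH-] is not negligible relative to C₀; solve [OH-]² + 0.00057·[OH-] − 2.03e-05 = 0.
[OH-] = (−Kb + √(Kb² + 4·Kb·C₀))/2 = 4.23 × 10^-3 M
pOH = 2.37, so pH = 14.00 − pOH = 11.63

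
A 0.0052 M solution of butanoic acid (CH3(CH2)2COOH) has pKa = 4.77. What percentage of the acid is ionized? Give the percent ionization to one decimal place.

5.6%

CH3(CH2)2COOH ⇌ CH3(CH2)2COO- + H+; let x = [H+] at equilibrium.
Ka = 10^(−4.77) = 1.70 × 10^-5
Solve x² + 1.7e-05x − 8.84e-08 = 0 → x = 2.89 × 10^-4 M
% ionization = x/C₀ × 100% = 2.89 × 10^-4/0.0052 × 100% = 5.6%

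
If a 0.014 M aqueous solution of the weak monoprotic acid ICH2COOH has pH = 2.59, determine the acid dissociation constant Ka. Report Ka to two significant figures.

[H+] = 10^(-2.59) = 2.57 × 10^-3 M
At equilibrium [HA] = 0.014 − 2.57 × 10^-3 = 1.14 × 10^-2 M
Ka = [H+][A-]/[HA] = (2.57 × 10^-3)² / 1.14 × 10^-2 = 5.8 × 10^-4

Ka = 5.8 × 10^-4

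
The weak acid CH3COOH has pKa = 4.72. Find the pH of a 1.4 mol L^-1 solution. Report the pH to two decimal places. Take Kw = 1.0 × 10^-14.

pH = 2.29

CH3COOH ⇌ CH3COO- + H+
Ka = 10^(−4.72) = 1.91 × 10^-5
Ka = x²/(1.4 − x) = 1.91 × 10^-5
Since Ka ≪ C₀, x ≈ √(Ka·C₀) = 5.17 × 10^-3 M.
pH = −log[H+] = −log(5.17 × 10^-3) = 2.29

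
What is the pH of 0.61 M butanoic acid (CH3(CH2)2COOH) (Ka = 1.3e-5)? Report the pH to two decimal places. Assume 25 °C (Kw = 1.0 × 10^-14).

pH = 2.55

CH3(CH2)2COOH ⇌ CH3(CH2)2COO- + H+
From the ICE table, Ka = [H+]²/(0.61 − [H+]) = 1.3 × 10^-5.
Since Ka ≪ C₀, [H+] ≈ √(Ka·C₀) = 2.82 × 10^-3 M.
pH = −log(2.82 × 10^-3) = 2.55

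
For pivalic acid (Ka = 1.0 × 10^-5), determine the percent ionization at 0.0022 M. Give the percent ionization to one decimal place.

6.5%

(CH3)3CCOOH ⇌ (CH3)3CCOO- + H+; let x = [H+] at equilibrium.
Solve x² + 1e-05x − 2.2e-08 = 0 → x = 1.43 × 10^-4 M
% ionization = x/C₀ × 100% = 1.43 × 10^-4/0.0022 × 100% = 6.5%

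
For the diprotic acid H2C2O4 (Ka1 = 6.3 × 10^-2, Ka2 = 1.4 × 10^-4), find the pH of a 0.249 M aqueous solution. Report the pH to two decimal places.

Since Ka1 ≫ Ka2, the first ionization dominates [H+].
Ka1 = x²/(0.249 − x) = 6.3 × 10^-2
Solving the quadratic: x = (−Ka1 + √(Ka1² + 4·Ka1·C₀))/2 = 9.76 × 10^-2 M
pH = −log(9.76 × 10^-2) = 1.01

pH = 1.01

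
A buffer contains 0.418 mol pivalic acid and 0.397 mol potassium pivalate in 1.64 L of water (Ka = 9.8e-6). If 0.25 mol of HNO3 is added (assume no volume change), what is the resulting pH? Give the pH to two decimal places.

After neutralization: n((CH3)3CCOOH) = 0.668 mol, n((CH3)3CCOO-) = 0.147 mol.
pKa = −log(9.8 × 10^-6) = 5.009
pH = pKa + log(n_(CH3)3CCOO-/n_(CH3)3CCOOH) = 5.009 + log(0.147/0.668) = 5.009 + (-0.657)

pH = 4.35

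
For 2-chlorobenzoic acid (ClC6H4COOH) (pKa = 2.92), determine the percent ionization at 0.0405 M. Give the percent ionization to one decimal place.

ClC6H4COOH ⇌ ClC6H4COO- + H+; let x = [H+] at equilibrium.
Ka = 10^(−2.92) = 1.20 × 10^-3
Ka = x²/(C₀ − x); solving the quadratic gives x = 6.40 × 10^-3 M.
Fraction ionized = 6.40 × 10^-3 / 0.0405 = 0.1580 → 15.8%

15.8%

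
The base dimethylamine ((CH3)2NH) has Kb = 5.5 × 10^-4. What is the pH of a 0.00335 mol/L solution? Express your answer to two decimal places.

pH = 11.05

(CH3)2NH + H2O ⇌ (CH3)2NH2+ + OH-
Let x = [OH-] at equilibrium. Kb = x²/(0.00335 − x).
x is not negligible relative to C₀; solve x² + 0.00055·x − 1.84e-06 = 0.
x = (−Kb + √(Kb² + 4·Kb·C₀))/2 = 1.11 × 10^-3 M
pOH = −log(1.11 × 10^-3) = 2.95; pH = 14.00 − 2.95 = 11.05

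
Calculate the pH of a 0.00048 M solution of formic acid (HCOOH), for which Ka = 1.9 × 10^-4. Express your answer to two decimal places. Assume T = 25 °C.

HCOOH ⇌ HCOO- + H+
Let x = [H+] at equilibrium. Ka = x²/(0.00048 − x).
Here C₀/Ka ≈ 2.53, so the small-x approximation fails. Use the quadratic:
x = [−0.00019 + √(0.00019² + 3.65e-07)]/2 = 2.22 × 10^-4 M
pH = −log(2.22 × 10^-4) = 3.65

pH = 3.65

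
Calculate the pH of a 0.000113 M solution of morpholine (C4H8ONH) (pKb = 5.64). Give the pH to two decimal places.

C4H8ONH + H2O ⇌ C4H8ONH2+ + OH-
Kb = 10^(−5.64) = 2.29 × 10^-6
Kb = [OH-]²/(0.000113 − [OH-]) = 2.29 × 10^-6
Here C₀/Kb ≈ 49.3, so the small-[OH-] approximation fails. Use the quadratic:
[OH-] = (−Kb + √(Kb² + 4·Kb·C₀))/2 = 1.50 × 10^-5 M
pOH = −log(1.50 × 10^-5) = 4.82; pH = 14.00 − 4.82 = 9.18

pH = 9.18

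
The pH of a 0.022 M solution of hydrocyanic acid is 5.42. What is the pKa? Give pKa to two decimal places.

[H+] = 10^(-5.42) = 3.80 × 10^-6 M
At equilibrium [HA] = 0.022 − 3.80 × 10^-6 = 2.20 × 10^-2 M
Ka = [H+][A-]/[HA] = (3.80 × 10^-6)² / 2.20 × 10^-2 = 6.56 × 10^-10
pKa = -log(6.56 × 10^-10) = 9.18

pKa = 9.18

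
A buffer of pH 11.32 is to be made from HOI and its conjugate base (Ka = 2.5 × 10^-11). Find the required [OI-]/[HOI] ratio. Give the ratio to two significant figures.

ratio = 5.2

pKa = -log(2.5 × 10^-11) = 10.602
pH = pKa + log(r) ⇒ log(r) = 11.32 − 10.602 = +0.718
r = [OI-]/[HOI] = 10^(+0.718) = 5.22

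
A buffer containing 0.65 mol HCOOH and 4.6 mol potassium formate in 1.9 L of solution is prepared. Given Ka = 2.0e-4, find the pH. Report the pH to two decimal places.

pKa = −log(2.0 × 10^-4) = 3.699
Henderson–Hasselbalch: pH = pKa + log([HCOO-]/[HCOOH]) = 3.699 + log(4.6/0.65)
pH = 3.699 + (+0.850) = 4.55

pH = 4.55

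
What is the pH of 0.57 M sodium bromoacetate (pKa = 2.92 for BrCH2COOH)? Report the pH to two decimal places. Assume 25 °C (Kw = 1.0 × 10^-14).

pH = 8.34

BrCH2COO- is the conjugate base of the weak acid BrCH2COOH.
Ka = 10^(−2.92) = 1.20 × 10^-3
Kb = Kw/Ka = 1.0×10^-14 / 1.20 × 10^-3 = 8.33 × 10^-12
From the ICE table, Kb = [OH-]²/(0.57 − [OH-]) = 8.33 × 10^-12.
Assume [OH-] ≪ 0.57: [OH-] ≈ √(8.33 × 10^-12 × 0.57) = 2.18 × 10^-6 M
Check: 0.00038% ionized — well under 5%, approximation valid.
pOH = 5.66, so pH = 14.00 − pOH = 8.34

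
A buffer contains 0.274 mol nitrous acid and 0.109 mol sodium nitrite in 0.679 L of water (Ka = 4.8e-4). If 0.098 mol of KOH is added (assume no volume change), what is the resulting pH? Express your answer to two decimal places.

pH = 3.39

After neutralization: n(HNO2) = 0.176 mol, n(NO2-) = 0.207 mol.
pKa = −log(4.8 × 10^-4) = 3.319
pH = pKa + log(n_NO2-/n_HNO2) = 3.319 + log(0.207/0.176) = 3.319 + (+0.070)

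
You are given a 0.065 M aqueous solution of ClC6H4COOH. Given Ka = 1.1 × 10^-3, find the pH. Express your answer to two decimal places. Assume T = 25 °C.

pH = 2.10

ClC6H4COOH ⇌ ClC6H4COO- + H+
Let x = [H+] at equilibrium. Ka = x²/(0.065 − x).
x is not negligible relative to C₀; solve x² + 0.0011·x − 7.15e-05 = 0.
x = (−Ka + √(Ka² + 4·Ka·C₀))/2 = 7.92 × 10^-3 M
pH = −log[H+] = −log(7.92 × 10^-3) = 2.10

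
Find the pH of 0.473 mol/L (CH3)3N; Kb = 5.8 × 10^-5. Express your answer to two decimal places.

(CH3)3N + H2O ⇌ (CH3)3NH+ + OH-
Kb = [OH-]²/(0.473 − [OH-]) = 5.8 × 10^-5
Assume [OH-] ≪ 0.473: [OH-] ≈ √(5.8 × 10^-5 × 0.473) = 5.24 × 10^-3 M
([OH-]/C₀ = 1.1% < 5%, so the approximation holds.)
pOH = −log(5.24 × 10^-3) = 2.28; pH = 14.00 − 2.28 = 11.72

pH = 11.72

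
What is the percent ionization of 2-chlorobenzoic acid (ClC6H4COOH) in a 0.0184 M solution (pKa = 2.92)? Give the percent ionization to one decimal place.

22.5%

ClC6H4COOH ⇌ ClC6H4COO- + H+; let x = [H+] at equilibrium.
Ka = 10^(−2.92) = 1.20 × 10^-3
Solve x² + 0.0012x − 2.21e-05 = 0 → x = 4.14 × 10^-3 M
Fraction ionized = 4.14 × 10^-3 / 0.0184 = 0.2250 → 22.5%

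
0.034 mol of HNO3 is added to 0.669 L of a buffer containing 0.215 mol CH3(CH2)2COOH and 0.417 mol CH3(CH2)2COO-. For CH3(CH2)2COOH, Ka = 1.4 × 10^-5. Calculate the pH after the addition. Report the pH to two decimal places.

pH = 5.04

Added H+ converts CH3(CH2)2COO- to CH3(CH2)2COOH: CH3(CH2)2COOH → 0.249 mol, CH3(CH2)2COO- → 0.383 mol.
pKa = −log(1.4 × 10^-5) = 4.854
pH = pKa + log([A⁻]/[HA]) = 4.854 + log(0.383/0.249) = 4.854 +0.187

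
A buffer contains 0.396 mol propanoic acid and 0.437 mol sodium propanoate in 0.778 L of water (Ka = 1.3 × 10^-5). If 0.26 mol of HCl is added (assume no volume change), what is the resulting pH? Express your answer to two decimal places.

pH = 4.32

Added H+ converts CH3CH2COO- to CH3CH2COOH: CH3CH2COOH → 0.656 mol, CH3CH2COO- → 0.177 mol.
pKa = −log(1.3 × 10^-5) = 4.886
pH = pKa + log(n_CH3CH2COO-/n_CH3CH2COOH) = 4.886 + log(0.177/0.656) = 4.886 + (-0.569)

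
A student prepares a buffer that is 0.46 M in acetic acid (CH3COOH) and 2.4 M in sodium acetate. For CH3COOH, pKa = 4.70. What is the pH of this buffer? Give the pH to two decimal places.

pH = 5.42

pH = pKa + log([A⁻]/[HA]) = 4.70 + log(2.4/0.46)
pH = 4.70 + (+0.717) = 5.42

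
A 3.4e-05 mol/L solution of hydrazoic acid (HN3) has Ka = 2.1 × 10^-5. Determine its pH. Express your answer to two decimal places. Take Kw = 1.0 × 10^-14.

pH = 4.74

HN3 ⇌ N3- + H+
Let x = [H+] at equilibrium. Ka = x²/(3.4e-05 − x).
The 5% rule fails; solving x² + Ka·x − Ka·C₀ = 0 exactly:
x = [−2.1e-05 + √(2.1e-05² + 2.86e-09)]/2 = 1.82 × 10^-5 M
pH = −log(1.82 × 10^-5) = 4.74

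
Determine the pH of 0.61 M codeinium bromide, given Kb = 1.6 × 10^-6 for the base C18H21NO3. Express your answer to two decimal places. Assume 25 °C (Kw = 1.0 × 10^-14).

C18H22NO3+ is the conjugate acid of the weak base C18H21NO3.
Ka = Kw/Kb = 1.0×10^-14 / 1.6 × 10^-6 = 6.25 × 10^-9
From the ICE table, Ka = x²/(0.61 − x) = 6.25 × 10^-9.
Assume x ≪ 0.61: x ≈ √(6.25 × 10^-9 × 0.61) = 6.17 × 10^-5 M
pH = −log(6.17 × 10^-5) = 4.21

pH = 4.21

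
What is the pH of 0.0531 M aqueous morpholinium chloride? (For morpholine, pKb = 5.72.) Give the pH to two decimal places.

pH = 4.78

C4H8ONH2+ is the conjugate acid of the weak base C4H8ONH.
Kb = 10^(−5.72) = 1.91 × 10^-6
Ka = Kw/Kb = 1.0×10^-14 / 1.91 × 10^-6 = 5.24 × 10^-9
From the ICE table, Ka = [H+]²/(0.0531 − [H+]) = 5.24 × 10^-9.
Neglecting [H+] in the denominator: [H+] = √(5.24 × 10^-9 × 0.0531) = 1.67 × 10^-5 M
([H+]/C₀ = 0.031% < 5%, so the approximation holds.)
pH = −log[H+] = −log(1.67 × 10^-5) = 4.78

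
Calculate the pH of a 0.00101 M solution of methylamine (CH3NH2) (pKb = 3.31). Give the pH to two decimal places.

CH3NH2 + H2O ⇌ CH3NH3+ + OH-
Kb = 10^(−3.31) = 4.90 × 10^-4
From the ICE table, Kb = x²/(0.00101 − x) = 4.90 × 10^-4.
The 5% rule fails; solving x² + Kb·x − Kb·C₀ = 0 exactly:
x = [−0.00049 + √(0.00049² + 1.98e-06)]/2 = 5.00 × 10^-4 M
pOH = 3.30, so pH = 14.00 − pOH = 10.70

pH = 10.70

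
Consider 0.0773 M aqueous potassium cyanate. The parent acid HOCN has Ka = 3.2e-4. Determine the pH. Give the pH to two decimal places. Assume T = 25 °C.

OCN- is the conjugate base of the weak acid HOCN.
Kb = Kw/Ka = 1.0×10^-14 / 3.2 × 10^-4 = 3.12 × 10^-11
From the ICE table, Kb = [OH-]²/(0.0773 − [OH-]) = 3.12 × 10^-11.
Assume [OH-] ≪ 0.0773: [OH-] ≈ √(3.12 × 10^-11 × 0.0773) = 1.55 × 10^-6 M
([OH-]/C₀ = 0.002% < 5%, so the approximation holds.)
pOH = 5.81, so pH = 14.00 − pOH = 8.19

pH = 8.19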